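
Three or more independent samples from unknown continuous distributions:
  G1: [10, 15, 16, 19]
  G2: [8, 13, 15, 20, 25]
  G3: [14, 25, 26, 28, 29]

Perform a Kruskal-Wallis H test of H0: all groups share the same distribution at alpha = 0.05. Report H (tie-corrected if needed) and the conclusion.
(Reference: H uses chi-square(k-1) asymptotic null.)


Step 1: Combine all N = 14 observations and assign midranks.
sorted (value, group, rank): (8,G2,1), (10,G1,2), (13,G2,3), (14,G3,4), (15,G1,5.5), (15,G2,5.5), (16,G1,7), (19,G1,8), (20,G2,9), (25,G2,10.5), (25,G3,10.5), (26,G3,12), (28,G3,13), (29,G3,14)
Step 2: Sum ranks within each group.
R_1 = 22.5 (n_1 = 4)
R_2 = 29 (n_2 = 5)
R_3 = 53.5 (n_3 = 5)
Step 3: H = 12/(N(N+1)) * sum(R_i^2/n_i) - 3(N+1)
     = 12/(14*15) * (22.5^2/4 + 29^2/5 + 53.5^2/5) - 3*15
     = 0.057143 * 867.213 - 45
     = 4.555000.
Step 4: Ties present; correction factor C = 1 - 12/(14^3 - 14) = 0.995604. Corrected H = 4.555000 / 0.995604 = 4.575110.
Step 5: Under H0, H ~ chi^2(2); p-value = 0.101514.
Step 6: alpha = 0.05. fail to reject H0.

H = 4.5751, df = 2, p = 0.101514, fail to reject H0.


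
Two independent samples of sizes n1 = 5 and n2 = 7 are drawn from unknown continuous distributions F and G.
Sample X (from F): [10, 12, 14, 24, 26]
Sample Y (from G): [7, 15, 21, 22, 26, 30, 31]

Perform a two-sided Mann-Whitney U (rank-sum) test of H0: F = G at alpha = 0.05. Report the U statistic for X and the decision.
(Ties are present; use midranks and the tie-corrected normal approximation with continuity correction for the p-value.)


Step 1: Combine and sort all 12 observations; assign midranks.
sorted (value, group): (7,Y), (10,X), (12,X), (14,X), (15,Y), (21,Y), (22,Y), (24,X), (26,X), (26,Y), (30,Y), (31,Y)
ranks: 7->1, 10->2, 12->3, 14->4, 15->5, 21->6, 22->7, 24->8, 26->9.5, 26->9.5, 30->11, 31->12
Step 2: Rank sum for X: R1 = 2 + 3 + 4 + 8 + 9.5 = 26.5.
Step 3: U_X = R1 - n1(n1+1)/2 = 26.5 - 5*6/2 = 26.5 - 15 = 11.5.
       U_Y = n1*n2 - U_X = 35 - 11.5 = 23.5.
Step 4: Ties are present, so use the tie-corrected normal approximation (with continuity correction) for the p-value.
Step 5: p-value = 0.370914; compare to alpha = 0.05. fail to reject H0.

U_X = 11.5, p = 0.370914, fail to reject H0 at alpha = 0.05.


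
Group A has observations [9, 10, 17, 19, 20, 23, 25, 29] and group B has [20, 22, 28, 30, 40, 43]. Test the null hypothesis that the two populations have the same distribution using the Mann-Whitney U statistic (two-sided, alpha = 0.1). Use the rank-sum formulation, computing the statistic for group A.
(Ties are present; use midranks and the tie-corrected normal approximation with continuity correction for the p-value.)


Step 1: Combine and sort all 14 observations; assign midranks.
sorted (value, group): (9,X), (10,X), (17,X), (19,X), (20,X), (20,Y), (22,Y), (23,X), (25,X), (28,Y), (29,X), (30,Y), (40,Y), (43,Y)
ranks: 9->1, 10->2, 17->3, 19->4, 20->5.5, 20->5.5, 22->7, 23->8, 25->9, 28->10, 29->11, 30->12, 40->13, 43->14
Step 2: Rank sum for X: R1 = 1 + 2 + 3 + 4 + 5.5 + 8 + 9 + 11 = 43.5.
Step 3: U_X = R1 - n1(n1+1)/2 = 43.5 - 8*9/2 = 43.5 - 36 = 7.5.
       U_Y = n1*n2 - U_X = 48 - 7.5 = 40.5.
Step 4: Ties are present, so use the tie-corrected normal approximation (with continuity correction) for the p-value.
Step 5: p-value = 0.038653; compare to alpha = 0.1. reject H0.

U_X = 7.5, p = 0.038653, reject H0 at alpha = 0.1.


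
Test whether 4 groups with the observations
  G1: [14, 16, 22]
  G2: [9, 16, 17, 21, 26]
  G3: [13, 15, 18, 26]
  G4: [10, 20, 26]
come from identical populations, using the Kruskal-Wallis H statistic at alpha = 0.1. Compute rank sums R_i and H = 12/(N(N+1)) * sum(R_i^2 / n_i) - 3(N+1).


Step 1: Combine all N = 15 observations and assign midranks.
sorted (value, group, rank): (9,G2,1), (10,G4,2), (13,G3,3), (14,G1,4), (15,G3,5), (16,G1,6.5), (16,G2,6.5), (17,G2,8), (18,G3,9), (20,G4,10), (21,G2,11), (22,G1,12), (26,G2,14), (26,G3,14), (26,G4,14)
Step 2: Sum ranks within each group.
R_1 = 22.5 (n_1 = 3)
R_2 = 40.5 (n_2 = 5)
R_3 = 31 (n_3 = 4)
R_4 = 26 (n_4 = 3)
Step 3: H = 12/(N(N+1)) * sum(R_i^2/n_i) - 3(N+1)
     = 12/(15*16) * (22.5^2/3 + 40.5^2/5 + 31^2/4 + 26^2/3) - 3*16
     = 0.050000 * 962.383 - 48
     = 0.119167.
Step 4: Ties present; correction factor C = 1 - 30/(15^3 - 15) = 0.991071. Corrected H = 0.119167 / 0.991071 = 0.120240.
Step 5: Under H0, H ~ chi^2(3); p-value = 0.989303.
Step 6: alpha = 0.1. fail to reject H0.

H = 0.1202, df = 3, p = 0.989303, fail to reject H0.


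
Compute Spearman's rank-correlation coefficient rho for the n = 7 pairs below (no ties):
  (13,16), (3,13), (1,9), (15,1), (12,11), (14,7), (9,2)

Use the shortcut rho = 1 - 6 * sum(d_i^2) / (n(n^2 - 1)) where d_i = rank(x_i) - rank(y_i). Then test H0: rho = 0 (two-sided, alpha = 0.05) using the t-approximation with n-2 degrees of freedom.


Step 1: Rank x and y separately (midranks; no ties here).
rank(x): 13->5, 3->2, 1->1, 15->7, 12->4, 14->6, 9->3
rank(y): 16->7, 13->6, 9->4, 1->1, 11->5, 7->3, 2->2
Step 2: d_i = R_x(i) - R_y(i); compute d_i^2.
  (5-7)^2=4, (2-6)^2=16, (1-4)^2=9, (7-1)^2=36, (4-5)^2=1, (6-3)^2=9, (3-2)^2=1
sum(d^2) = 76.
Step 3: rho = 1 - 6*76 / (7*(7^2 - 1)) = 1 - 456/336 = -0.357143.
Step 4: Under H0, t = rho * sqrt((n-2)/(1-rho^2)) = -0.8550 ~ t(5).
Step 5: Two-sided p-value from the t-distribution with 5 df = 0.431611.
Step 6: alpha = 0.05. fail to reject H0.

rho = -0.3571, p = 0.431611, fail to reject H0 at alpha = 0.05.


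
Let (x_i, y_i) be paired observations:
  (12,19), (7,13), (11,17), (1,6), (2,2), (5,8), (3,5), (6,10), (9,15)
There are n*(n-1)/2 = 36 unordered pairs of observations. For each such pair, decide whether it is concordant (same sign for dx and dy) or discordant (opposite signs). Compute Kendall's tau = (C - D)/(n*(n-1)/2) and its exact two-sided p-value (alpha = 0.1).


Step 1: Enumerate the 36 unordered pairs (i,j) with i<j and classify each by sign(x_j-x_i) * sign(y_j-y_i).
  (1,2):dx=-5,dy=-6->C; (1,3):dx=-1,dy=-2->C; (1,4):dx=-11,dy=-13->C; (1,5):dx=-10,dy=-17->C
  (1,6):dx=-7,dy=-11->C; (1,7):dx=-9,dy=-14->C; (1,8):dx=-6,dy=-9->C; (1,9):dx=-3,dy=-4->C
  (2,3):dx=+4,dy=+4->C; (2,4):dx=-6,dy=-7->C; (2,5):dx=-5,dy=-11->C; (2,6):dx=-2,dy=-5->C
  (2,7):dx=-4,dy=-8->C; (2,8):dx=-1,dy=-3->C; (2,9):dx=+2,dy=+2->C; (3,4):dx=-10,dy=-11->C
  (3,5):dx=-9,dy=-15->C; (3,6):dx=-6,dy=-9->C; (3,7):dx=-8,dy=-12->C; (3,8):dx=-5,dy=-7->C
  (3,9):dx=-2,dy=-2->C; (4,5):dx=+1,dy=-4->D; (4,6):dx=+4,dy=+2->C; (4,7):dx=+2,dy=-1->D
  (4,8):dx=+5,dy=+4->C; (4,9):dx=+8,dy=+9->C; (5,6):dx=+3,dy=+6->C; (5,7):dx=+1,dy=+3->C
  (5,8):dx=+4,dy=+8->C; (5,9):dx=+7,dy=+13->C; (6,7):dx=-2,dy=-3->C; (6,8):dx=+1,dy=+2->C
  (6,9):dx=+4,dy=+7->C; (7,8):dx=+3,dy=+5->C; (7,9):dx=+6,dy=+10->C; (8,9):dx=+3,dy=+5->C
Step 2: C = 34, D = 2, total pairs = 36.
Step 3: tau = (C - D)/(n(n-1)/2) = (34 - 2)/36 = 0.888889.
Step 4: Exact two-sided p-value (enumerate n! = 362880 permutations of y under H0): p = 0.000243.
Step 5: alpha = 0.1. reject H0.

tau_b = 0.8889 (C=34, D=2), p = 0.000243, reject H0.


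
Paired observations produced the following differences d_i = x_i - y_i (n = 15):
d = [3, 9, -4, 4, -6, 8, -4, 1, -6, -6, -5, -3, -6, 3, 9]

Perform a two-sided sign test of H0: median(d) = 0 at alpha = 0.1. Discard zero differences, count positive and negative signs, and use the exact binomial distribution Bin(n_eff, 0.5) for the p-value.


Step 1: Discard zero differences. Original n = 15; n_eff = number of nonzero differences = 15.
Nonzero differences (with sign): +3, +9, -4, +4, -6, +8, -4, +1, -6, -6, -5, -3, -6, +3, +9
Step 2: Count signs: positive = 7, negative = 8.
Step 3: Under H0: P(positive) = 0.5, so the number of positives S ~ Bin(15, 0.5).
Step 4: Two-sided exact p-value = sum of Bin(15,0.5) probabilities at or below the observed probability = 1.000000.
Step 5: alpha = 0.1. fail to reject H0.

n_eff = 15, pos = 7, neg = 8, p = 1.000000, fail to reject H0.


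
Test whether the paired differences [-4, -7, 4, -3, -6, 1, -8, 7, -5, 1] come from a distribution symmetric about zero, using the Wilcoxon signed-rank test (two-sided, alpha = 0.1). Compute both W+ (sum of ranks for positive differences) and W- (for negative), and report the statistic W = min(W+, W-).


Step 1: Drop any zero differences (none here) and take |d_i|.
|d| = [4, 7, 4, 3, 6, 1, 8, 7, 5, 1]
Step 2: Midrank |d_i| (ties get averaged ranks).
ranks: |4|->4.5, |7|->8.5, |4|->4.5, |3|->3, |6|->7, |1|->1.5, |8|->10, |7|->8.5, |5|->6, |1|->1.5
Step 3: Attach original signs; sum ranks with positive sign and with negative sign.
W+ = 4.5 + 1.5 + 8.5 + 1.5 = 16
W- = 4.5 + 8.5 + 3 + 7 + 10 + 6 = 39
(Check: W+ + W- = 55 should equal n(n+1)/2 = 55.)
Step 4: Test statistic W = min(W+, W-) = 16.
Step 5: Ties in |d|, so use the tie-corrected normal approximation.
        E[W] = n(n+1)/4 = 10*11/4 = 27.5.
        Tie groups: |d|=1 (t=2), |d|=4 (t=2), |d|=7 (t=2); sum(t^3 - t) = 18.
        Var[W] = n(n+1)(2n+1)/24 - sum(t^3-t)/48 = 2310/24 - 18/48 = 95.875.
        z = (W - E[W]) / sqrt(Var[W]) = (16 - 27.5) / 9.7916 = -1.1745.
        Two-sided p = 2*Phi(z) = 0.240203.
Step 6: alpha = 0.1. fail to reject H0.

W+ = 16, W- = 39, W = min = 16, p = 0.240203, fail to reject H0.


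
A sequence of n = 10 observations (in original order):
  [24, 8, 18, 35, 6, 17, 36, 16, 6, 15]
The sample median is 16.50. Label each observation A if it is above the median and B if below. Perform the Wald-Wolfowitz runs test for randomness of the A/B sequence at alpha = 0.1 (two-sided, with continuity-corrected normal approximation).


Step 1: Compute median = 16.50; label A = above, B = below.
Labels in order: ABAABAABBB  (n_A = 5, n_B = 5)
Step 2: Count runs R = 6.
Step 3: Under H0 (random ordering), E[R] = 2*n_A*n_B/(n_A+n_B) + 1 = 2*5*5/10 + 1 = 6.0000.
        Var[R] = 2*n_A*n_B*(2*n_A*n_B - n_A - n_B) / ((n_A+n_B)^2 * (n_A+n_B-1)) = 2000/900 = 2.2222.
        SD[R] = 1.4907.
Step 4: R = E[R], so z = 0 with no continuity correction.
Step 5: Two-sided p-value via normal approximation = 2*(1 - Phi(|z|)) = 1.000000.
Step 6: alpha = 0.1. fail to reject H0.

R = 6, z = 0.0000, p = 1.000000, fail to reject H0.


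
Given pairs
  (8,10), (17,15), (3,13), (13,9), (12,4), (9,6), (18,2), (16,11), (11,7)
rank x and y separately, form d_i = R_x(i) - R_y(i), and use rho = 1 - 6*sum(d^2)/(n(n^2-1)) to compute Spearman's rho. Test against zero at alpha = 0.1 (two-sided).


Step 1: Rank x and y separately (midranks; no ties here).
rank(x): 8->2, 17->8, 3->1, 13->6, 12->5, 9->3, 18->9, 16->7, 11->4
rank(y): 10->6, 15->9, 13->8, 9->5, 4->2, 6->3, 2->1, 11->7, 7->4
Step 2: d_i = R_x(i) - R_y(i); compute d_i^2.
  (2-6)^2=16, (8-9)^2=1, (1-8)^2=49, (6-5)^2=1, (5-2)^2=9, (3-3)^2=0, (9-1)^2=64, (7-7)^2=0, (4-4)^2=0
sum(d^2) = 140.
Step 3: rho = 1 - 6*140 / (9*(9^2 - 1)) = 1 - 840/720 = -0.166667.
Step 4: Under H0, t = rho * sqrt((n-2)/(1-rho^2)) = -0.4472 ~ t(7).
Step 5: Two-sided p-value from the t-distribution with 7 df = 0.668231.
Step 6: alpha = 0.1. fail to reject H0.

rho = -0.1667, p = 0.668231, fail to reject H0 at alpha = 0.1.


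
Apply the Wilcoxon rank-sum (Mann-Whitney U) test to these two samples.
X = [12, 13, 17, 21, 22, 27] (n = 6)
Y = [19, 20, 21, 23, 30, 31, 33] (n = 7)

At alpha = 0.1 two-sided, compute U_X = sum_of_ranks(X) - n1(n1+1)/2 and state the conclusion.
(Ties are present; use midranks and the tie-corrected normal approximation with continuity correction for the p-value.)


Step 1: Combine and sort all 13 observations; assign midranks.
sorted (value, group): (12,X), (13,X), (17,X), (19,Y), (20,Y), (21,X), (21,Y), (22,X), (23,Y), (27,X), (30,Y), (31,Y), (33,Y)
ranks: 12->1, 13->2, 17->3, 19->4, 20->5, 21->6.5, 21->6.5, 22->8, 23->9, 27->10, 30->11, 31->12, 33->13
Step 2: Rank sum for X: R1 = 1 + 2 + 3 + 6.5 + 8 + 10 = 30.5.
Step 3: U_X = R1 - n1(n1+1)/2 = 30.5 - 6*7/2 = 30.5 - 21 = 9.5.
       U_Y = n1*n2 - U_X = 42 - 9.5 = 32.5.
Step 4: Ties are present, so use the tie-corrected normal approximation (with continuity correction) for the p-value.
Step 5: p-value = 0.115582; compare to alpha = 0.1. fail to reject H0.

U_X = 9.5, p = 0.115582, fail to reject H0 at alpha = 0.1.


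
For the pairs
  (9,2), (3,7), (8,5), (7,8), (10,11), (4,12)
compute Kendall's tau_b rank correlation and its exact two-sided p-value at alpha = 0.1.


Step 1: Enumerate the 15 unordered pairs (i,j) with i<j and classify each by sign(x_j-x_i) * sign(y_j-y_i).
  (1,2):dx=-6,dy=+5->D; (1,3):dx=-1,dy=+3->D; (1,4):dx=-2,dy=+6->D; (1,5):dx=+1,dy=+9->C
  (1,6):dx=-5,dy=+10->D; (2,3):dx=+5,dy=-2->D; (2,4):dx=+4,dy=+1->C; (2,5):dx=+7,dy=+4->C
  (2,6):dx=+1,dy=+5->C; (3,4):dx=-1,dy=+3->D; (3,5):dx=+2,dy=+6->C; (3,6):dx=-4,dy=+7->D
  (4,5):dx=+3,dy=+3->C; (4,6):dx=-3,dy=+4->D; (5,6):dx=-6,dy=+1->D
Step 2: C = 6, D = 9, total pairs = 15.
Step 3: tau = (C - D)/(n(n-1)/2) = (6 - 9)/15 = -0.200000.
Step 4: Exact two-sided p-value (enumerate n! = 720 permutations of y under H0): p = 0.719444.
Step 5: alpha = 0.1. fail to reject H0.

tau_b = -0.2000 (C=6, D=9), p = 0.719444, fail to reject H0.


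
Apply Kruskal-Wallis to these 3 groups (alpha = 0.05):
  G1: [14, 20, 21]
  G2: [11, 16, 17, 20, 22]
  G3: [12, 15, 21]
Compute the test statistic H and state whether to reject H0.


Step 1: Combine all N = 11 observations and assign midranks.
sorted (value, group, rank): (11,G2,1), (12,G3,2), (14,G1,3), (15,G3,4), (16,G2,5), (17,G2,6), (20,G1,7.5), (20,G2,7.5), (21,G1,9.5), (21,G3,9.5), (22,G2,11)
Step 2: Sum ranks within each group.
R_1 = 20 (n_1 = 3)
R_2 = 30.5 (n_2 = 5)
R_3 = 15.5 (n_3 = 3)
Step 3: H = 12/(N(N+1)) * sum(R_i^2/n_i) - 3(N+1)
     = 12/(11*12) * (20^2/3 + 30.5^2/5 + 15.5^2/3) - 3*12
     = 0.090909 * 399.467 - 36
     = 0.315152.
Step 4: Ties present; correction factor C = 1 - 12/(11^3 - 11) = 0.990909. Corrected H = 0.315152 / 0.990909 = 0.318043.
Step 5: Under H0, H ~ chi^2(2); p-value = 0.852978.
Step 6: alpha = 0.05. fail to reject H0.

H = 0.3180, df = 2, p = 0.852978, fail to reject H0.


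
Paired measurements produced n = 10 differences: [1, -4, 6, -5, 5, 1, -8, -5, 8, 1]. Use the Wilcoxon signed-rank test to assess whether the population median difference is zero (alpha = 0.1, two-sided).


Step 1: Drop any zero differences (none here) and take |d_i|.
|d| = [1, 4, 6, 5, 5, 1, 8, 5, 8, 1]
Step 2: Midrank |d_i| (ties get averaged ranks).
ranks: |1|->2, |4|->4, |6|->8, |5|->6, |5|->6, |1|->2, |8|->9.5, |5|->6, |8|->9.5, |1|->2
Step 3: Attach original signs; sum ranks with positive sign and with negative sign.
W+ = 2 + 8 + 6 + 2 + 9.5 + 2 = 29.5
W- = 4 + 6 + 9.5 + 6 = 25.5
(Check: W+ + W- = 55 should equal n(n+1)/2 = 55.)
Step 4: Test statistic W = min(W+, W-) = 25.5.
Step 5: Ties in |d|, so use the tie-corrected normal approximation.
        E[W] = n(n+1)/4 = 10*11/4 = 27.5.
        Tie groups: |d|=1 (t=3), |d|=5 (t=3), |d|=8 (t=2); sum(t^3 - t) = 54.
        Var[W] = n(n+1)(2n+1)/24 - sum(t^3-t)/48 = 2310/24 - 54/48 = 95.125.
        z = (W - E[W]) / sqrt(Var[W]) = (25.5 - 27.5) / 9.7532 = -0.2051.
        Two-sided p = 2*Phi(z) = 0.837525.
Step 6: alpha = 0.1. fail to reject H0.

W+ = 29.5, W- = 25.5, W = min = 25.5, p = 0.837525, fail to reject H0.


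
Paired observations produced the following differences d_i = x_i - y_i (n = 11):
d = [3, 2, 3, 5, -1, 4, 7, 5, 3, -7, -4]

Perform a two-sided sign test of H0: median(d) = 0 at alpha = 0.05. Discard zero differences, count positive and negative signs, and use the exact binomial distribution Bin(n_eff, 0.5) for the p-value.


Step 1: Discard zero differences. Original n = 11; n_eff = number of nonzero differences = 11.
Nonzero differences (with sign): +3, +2, +3, +5, -1, +4, +7, +5, +3, -7, -4
Step 2: Count signs: positive = 8, negative = 3.
Step 3: Under H0: P(positive) = 0.5, so the number of positives S ~ Bin(11, 0.5).
Step 4: Two-sided exact p-value = sum of Bin(11,0.5) probabilities at or below the observed probability = 0.226562.
Step 5: alpha = 0.05. fail to reject H0.

n_eff = 11, pos = 8, neg = 3, p = 0.226562, fail to reject H0.


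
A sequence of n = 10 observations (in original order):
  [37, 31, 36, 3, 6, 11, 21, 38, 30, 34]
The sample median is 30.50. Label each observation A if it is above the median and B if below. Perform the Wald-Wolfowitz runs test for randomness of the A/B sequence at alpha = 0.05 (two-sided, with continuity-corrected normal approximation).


Step 1: Compute median = 30.50; label A = above, B = below.
Labels in order: AAABBBBABA  (n_A = 5, n_B = 5)
Step 2: Count runs R = 5.
Step 3: Under H0 (random ordering), E[R] = 2*n_A*n_B/(n_A+n_B) + 1 = 2*5*5/10 + 1 = 6.0000.
        Var[R] = 2*n_A*n_B*(2*n_A*n_B - n_A - n_B) / ((n_A+n_B)^2 * (n_A+n_B-1)) = 2000/900 = 2.2222.
        SD[R] = 1.4907.
Step 4: Continuity-corrected z = (R + 0.5 - E[R]) / SD[R] = (5 + 0.5 - 6.0000) / 1.4907 = -0.3354.
Step 5: Two-sided p-value via normal approximation = 2*(1 - Phi(|z|)) = 0.737316.
Step 6: alpha = 0.05. fail to reject H0.

R = 5, z = -0.3354, p = 0.737316, fail to reject H0.


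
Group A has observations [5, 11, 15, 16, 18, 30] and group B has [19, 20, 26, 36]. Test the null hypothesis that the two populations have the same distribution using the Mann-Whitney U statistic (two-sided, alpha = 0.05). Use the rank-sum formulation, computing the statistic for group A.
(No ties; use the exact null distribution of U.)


Step 1: Combine and sort all 10 observations; assign midranks.
sorted (value, group): (5,X), (11,X), (15,X), (16,X), (18,X), (19,Y), (20,Y), (26,Y), (30,X), (36,Y)
ranks: 5->1, 11->2, 15->3, 16->4, 18->5, 19->6, 20->7, 26->8, 30->9, 36->10
Step 2: Rank sum for X: R1 = 1 + 2 + 3 + 4 + 5 + 9 = 24.
Step 3: U_X = R1 - n1(n1+1)/2 = 24 - 6*7/2 = 24 - 21 = 3.
       U_Y = n1*n2 - U_X = 24 - 3 = 21.
Step 4: No ties, so the exact null distribution of U (based on enumerating the C(10,6) = 210 equally likely rank assignments) gives the two-sided p-value.
Step 5: p-value = 0.066667; compare to alpha = 0.05. fail to reject H0.

U_X = 3, p = 0.066667, fail to reject H0 at alpha = 0.05.


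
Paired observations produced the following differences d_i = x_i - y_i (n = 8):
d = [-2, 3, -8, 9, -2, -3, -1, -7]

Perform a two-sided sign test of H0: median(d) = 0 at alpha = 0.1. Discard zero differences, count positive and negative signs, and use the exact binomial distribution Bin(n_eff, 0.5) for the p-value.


Step 1: Discard zero differences. Original n = 8; n_eff = number of nonzero differences = 8.
Nonzero differences (with sign): -2, +3, -8, +9, -2, -3, -1, -7
Step 2: Count signs: positive = 2, negative = 6.
Step 3: Under H0: P(positive) = 0.5, so the number of positives S ~ Bin(8, 0.5).
Step 4: Two-sided exact p-value = sum of Bin(8,0.5) probabilities at or below the observed probability = 0.289062.
Step 5: alpha = 0.1. fail to reject H0.

n_eff = 8, pos = 2, neg = 6, p = 0.289062, fail to reject H0.


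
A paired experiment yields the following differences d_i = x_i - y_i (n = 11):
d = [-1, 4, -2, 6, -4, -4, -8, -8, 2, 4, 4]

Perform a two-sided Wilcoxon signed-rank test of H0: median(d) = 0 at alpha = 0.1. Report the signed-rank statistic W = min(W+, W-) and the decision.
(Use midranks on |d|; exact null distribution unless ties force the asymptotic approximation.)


Step 1: Drop any zero differences (none here) and take |d_i|.
|d| = [1, 4, 2, 6, 4, 4, 8, 8, 2, 4, 4]
Step 2: Midrank |d_i| (ties get averaged ranks).
ranks: |1|->1, |4|->6, |2|->2.5, |6|->9, |4|->6, |4|->6, |8|->10.5, |8|->10.5, |2|->2.5, |4|->6, |4|->6
Step 3: Attach original signs; sum ranks with positive sign and with negative sign.
W+ = 6 + 9 + 2.5 + 6 + 6 = 29.5
W- = 1 + 2.5 + 6 + 6 + 10.5 + 10.5 = 36.5
(Check: W+ + W- = 66 should equal n(n+1)/2 = 66.)
Step 4: Test statistic W = min(W+, W-) = 29.5.
Step 5: Ties in |d|, so use the tie-corrected normal approximation.
        E[W] = n(n+1)/4 = 11*12/4 = 33.
        Tie groups: |d|=2 (t=2), |d|=4 (t=5), |d|=8 (t=2); sum(t^3 - t) = 132.
        Var[W] = n(n+1)(2n+1)/24 - sum(t^3-t)/48 = 3036/24 - 132/48 = 123.75.
        z = (W - E[W]) / sqrt(Var[W]) = (29.5 - 33) / 11.1243 = -0.3146.
        Two-sided p = 2*Phi(z) = 0.753045.
Step 6: alpha = 0.1. fail to reject H0.

W+ = 29.5, W- = 36.5, W = min = 29.5, p = 0.753045, fail to reject H0.


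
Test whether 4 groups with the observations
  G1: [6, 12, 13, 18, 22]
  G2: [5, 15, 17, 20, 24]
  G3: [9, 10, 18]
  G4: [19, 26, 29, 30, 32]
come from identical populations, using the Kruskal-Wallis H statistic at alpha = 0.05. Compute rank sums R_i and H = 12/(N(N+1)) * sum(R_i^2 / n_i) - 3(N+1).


Step 1: Combine all N = 18 observations and assign midranks.
sorted (value, group, rank): (5,G2,1), (6,G1,2), (9,G3,3), (10,G3,4), (12,G1,5), (13,G1,6), (15,G2,7), (17,G2,8), (18,G1,9.5), (18,G3,9.5), (19,G4,11), (20,G2,12), (22,G1,13), (24,G2,14), (26,G4,15), (29,G4,16), (30,G4,17), (32,G4,18)
Step 2: Sum ranks within each group.
R_1 = 35.5 (n_1 = 5)
R_2 = 42 (n_2 = 5)
R_3 = 16.5 (n_3 = 3)
R_4 = 77 (n_4 = 5)
Step 3: H = 12/(N(N+1)) * sum(R_i^2/n_i) - 3(N+1)
     = 12/(18*19) * (35.5^2/5 + 42^2/5 + 16.5^2/3 + 77^2/5) - 3*19
     = 0.035088 * 1881.4 - 57
     = 9.014035.
Step 4: Ties present; correction factor C = 1 - 6/(18^3 - 18) = 0.998968. Corrected H = 9.014035 / 0.998968 = 9.023347.
Step 5: Under H0, H ~ chi^2(3); p-value = 0.028982.
Step 6: alpha = 0.05. reject H0.

H = 9.0233, df = 3, p = 0.028982, reject H0.


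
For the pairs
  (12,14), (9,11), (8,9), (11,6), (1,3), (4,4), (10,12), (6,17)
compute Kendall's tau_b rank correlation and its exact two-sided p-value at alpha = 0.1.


Step 1: Enumerate the 28 unordered pairs (i,j) with i<j and classify each by sign(x_j-x_i) * sign(y_j-y_i).
  (1,2):dx=-3,dy=-3->C; (1,3):dx=-4,dy=-5->C; (1,4):dx=-1,dy=-8->C; (1,5):dx=-11,dy=-11->C
  (1,6):dx=-8,dy=-10->C; (1,7):dx=-2,dy=-2->C; (1,8):dx=-6,dy=+3->D; (2,3):dx=-1,dy=-2->C
  (2,4):dx=+2,dy=-5->D; (2,5):dx=-8,dy=-8->C; (2,6):dx=-5,dy=-7->C; (2,7):dx=+1,dy=+1->C
  (2,8):dx=-3,dy=+6->D; (3,4):dx=+3,dy=-3->D; (3,5):dx=-7,dy=-6->C; (3,6):dx=-4,dy=-5->C
  (3,7):dx=+2,dy=+3->C; (3,8):dx=-2,dy=+8->D; (4,5):dx=-10,dy=-3->C; (4,6):dx=-7,dy=-2->C
  (4,7):dx=-1,dy=+6->D; (4,8):dx=-5,dy=+11->D; (5,6):dx=+3,dy=+1->C; (5,7):dx=+9,dy=+9->C
  (5,8):dx=+5,dy=+14->C; (6,7):dx=+6,dy=+8->C; (6,8):dx=+2,dy=+13->C; (7,8):dx=-4,dy=+5->D
Step 2: C = 20, D = 8, total pairs = 28.
Step 3: tau = (C - D)/(n(n-1)/2) = (20 - 8)/28 = 0.428571.
Step 4: Exact two-sided p-value (enumerate n! = 40320 permutations of y under H0): p = 0.178869.
Step 5: alpha = 0.1. fail to reject H0.

tau_b = 0.4286 (C=20, D=8), p = 0.178869, fail to reject H0.


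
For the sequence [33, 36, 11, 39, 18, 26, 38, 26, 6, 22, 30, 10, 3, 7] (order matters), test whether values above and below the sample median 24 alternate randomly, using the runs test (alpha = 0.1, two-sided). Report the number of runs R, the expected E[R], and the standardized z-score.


Step 1: Compute median = 24; label A = above, B = below.
Labels in order: AABABAAABBABBB  (n_A = 7, n_B = 7)
Step 2: Count runs R = 8.
Step 3: Under H0 (random ordering), E[R] = 2*n_A*n_B/(n_A+n_B) + 1 = 2*7*7/14 + 1 = 8.0000.
        Var[R] = 2*n_A*n_B*(2*n_A*n_B - n_A - n_B) / ((n_A+n_B)^2 * (n_A+n_B-1)) = 8232/2548 = 3.2308.
        SD[R] = 1.7974.
Step 4: R = E[R], so z = 0 with no continuity correction.
Step 5: Two-sided p-value via normal approximation = 2*(1 - Phi(|z|)) = 1.000000.
Step 6: alpha = 0.1. fail to reject H0.

R = 8, z = 0.0000, p = 1.000000, fail to reject H0.


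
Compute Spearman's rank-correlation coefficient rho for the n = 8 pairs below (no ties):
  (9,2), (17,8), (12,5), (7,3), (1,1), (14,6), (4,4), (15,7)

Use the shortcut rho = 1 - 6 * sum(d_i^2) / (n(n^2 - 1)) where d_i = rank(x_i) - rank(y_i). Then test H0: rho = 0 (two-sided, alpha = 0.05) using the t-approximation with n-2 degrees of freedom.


Step 1: Rank x and y separately (midranks; no ties here).
rank(x): 9->4, 17->8, 12->5, 7->3, 1->1, 14->6, 4->2, 15->7
rank(y): 2->2, 8->8, 5->5, 3->3, 1->1, 6->6, 4->4, 7->7
Step 2: d_i = R_x(i) - R_y(i); compute d_i^2.
  (4-2)^2=4, (8-8)^2=0, (5-5)^2=0, (3-3)^2=0, (1-1)^2=0, (6-6)^2=0, (2-4)^2=4, (7-7)^2=0
sum(d^2) = 8.
Step 3: rho = 1 - 6*8 / (8*(8^2 - 1)) = 1 - 48/504 = 0.904762.
Step 4: Under H0, t = rho * sqrt((n-2)/(1-rho^2)) = 5.2034 ~ t(6).
Step 5: Two-sided p-value from the t-distribution with 6 df = 0.002008.
Step 6: alpha = 0.05. reject H0.

rho = 0.9048, p = 0.002008, reject H0 at alpha = 0.05.


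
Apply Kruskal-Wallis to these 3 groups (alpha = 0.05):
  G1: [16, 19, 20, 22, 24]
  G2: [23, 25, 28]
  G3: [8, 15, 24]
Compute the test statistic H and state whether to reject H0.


Step 1: Combine all N = 11 observations and assign midranks.
sorted (value, group, rank): (8,G3,1), (15,G3,2), (16,G1,3), (19,G1,4), (20,G1,5), (22,G1,6), (23,G2,7), (24,G1,8.5), (24,G3,8.5), (25,G2,10), (28,G2,11)
Step 2: Sum ranks within each group.
R_1 = 26.5 (n_1 = 5)
R_2 = 28 (n_2 = 3)
R_3 = 11.5 (n_3 = 3)
Step 3: H = 12/(N(N+1)) * sum(R_i^2/n_i) - 3(N+1)
     = 12/(11*12) * (26.5^2/5 + 28^2/3 + 11.5^2/3) - 3*12
     = 0.090909 * 445.867 - 36
     = 4.533333.
Step 4: Ties present; correction factor C = 1 - 6/(11^3 - 11) = 0.995455. Corrected H = 4.533333 / 0.995455 = 4.554033.
Step 5: Under H0, H ~ chi^2(2); p-value = 0.102590.
Step 6: alpha = 0.05. fail to reject H0.

H = 4.5540, df = 2, p = 0.102590, fail to reject H0.


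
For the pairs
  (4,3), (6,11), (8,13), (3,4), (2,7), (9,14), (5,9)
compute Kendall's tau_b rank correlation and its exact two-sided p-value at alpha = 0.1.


Step 1: Enumerate the 21 unordered pairs (i,j) with i<j and classify each by sign(x_j-x_i) * sign(y_j-y_i).
  (1,2):dx=+2,dy=+8->C; (1,3):dx=+4,dy=+10->C; (1,4):dx=-1,dy=+1->D; (1,5):dx=-2,dy=+4->D
  (1,6):dx=+5,dy=+11->C; (1,7):dx=+1,dy=+6->C; (2,3):dx=+2,dy=+2->C; (2,4):dx=-3,dy=-7->C
  (2,5):dx=-4,dy=-4->C; (2,6):dx=+3,dy=+3->C; (2,7):dx=-1,dy=-2->C; (3,4):dx=-5,dy=-9->C
  (3,5):dx=-6,dy=-6->C; (3,6):dx=+1,dy=+1->C; (3,7):dx=-3,dy=-4->C; (4,5):dx=-1,dy=+3->D
  (4,6):dx=+6,dy=+10->C; (4,7):dx=+2,dy=+5->C; (5,6):dx=+7,dy=+7->C; (5,7):dx=+3,dy=+2->C
  (6,7):dx=-4,dy=-5->C
Step 2: C = 18, D = 3, total pairs = 21.
Step 3: tau = (C - D)/(n(n-1)/2) = (18 - 3)/21 = 0.714286.
Step 4: Exact two-sided p-value (enumerate n! = 5040 permutations of y under H0): p = 0.030159.
Step 5: alpha = 0.1. reject H0.

tau_b = 0.7143 (C=18, D=3), p = 0.030159, reject H0.


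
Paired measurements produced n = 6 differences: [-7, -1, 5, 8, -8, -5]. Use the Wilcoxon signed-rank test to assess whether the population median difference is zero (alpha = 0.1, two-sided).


Step 1: Drop any zero differences (none here) and take |d_i|.
|d| = [7, 1, 5, 8, 8, 5]
Step 2: Midrank |d_i| (ties get averaged ranks).
ranks: |7|->4, |1|->1, |5|->2.5, |8|->5.5, |8|->5.5, |5|->2.5
Step 3: Attach original signs; sum ranks with positive sign and with negative sign.
W+ = 2.5 + 5.5 = 8
W- = 4 + 1 + 5.5 + 2.5 = 13
(Check: W+ + W- = 21 should equal n(n+1)/2 = 21.)
Step 4: Test statistic W = min(W+, W-) = 8.
Step 5: Ties in |d|, so use the tie-corrected normal approximation.
        E[W] = n(n+1)/4 = 6*7/4 = 10.5.
        Tie groups: |d|=5 (t=2), |d|=8 (t=2); sum(t^3 - t) = 12.
        Var[W] = n(n+1)(2n+1)/24 - sum(t^3-t)/48 = 546/24 - 12/48 = 22.5.
        z = (W - E[W]) / sqrt(Var[W]) = (8 - 10.5) / 4.7434 = -0.5270.
        Two-sided p = 2*Phi(z) = 0.598161.
Step 6: alpha = 0.1. fail to reject H0.

W+ = 8, W- = 13, W = min = 8, p = 0.598161, fail to reject H0.


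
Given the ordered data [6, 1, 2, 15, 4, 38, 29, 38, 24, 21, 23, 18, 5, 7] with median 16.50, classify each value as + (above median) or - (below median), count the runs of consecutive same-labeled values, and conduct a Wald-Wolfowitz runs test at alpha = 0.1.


Step 1: Compute median = 16.50; label A = above, B = below.
Labels in order: BBBBBAAAAAAABB  (n_A = 7, n_B = 7)
Step 2: Count runs R = 3.
Step 3: Under H0 (random ordering), E[R] = 2*n_A*n_B/(n_A+n_B) + 1 = 2*7*7/14 + 1 = 8.0000.
        Var[R] = 2*n_A*n_B*(2*n_A*n_B - n_A - n_B) / ((n_A+n_B)^2 * (n_A+n_B-1)) = 8232/2548 = 3.2308.
        SD[R] = 1.7974.
Step 4: Continuity-corrected z = (R + 0.5 - E[R]) / SD[R] = (3 + 0.5 - 8.0000) / 1.7974 = -2.5036.
Step 5: Two-sided p-value via normal approximation = 2*(1 - Phi(|z|)) = 0.012295.
Step 6: alpha = 0.1. reject H0.

R = 3, z = -2.5036, p = 0.012295, reject H0.


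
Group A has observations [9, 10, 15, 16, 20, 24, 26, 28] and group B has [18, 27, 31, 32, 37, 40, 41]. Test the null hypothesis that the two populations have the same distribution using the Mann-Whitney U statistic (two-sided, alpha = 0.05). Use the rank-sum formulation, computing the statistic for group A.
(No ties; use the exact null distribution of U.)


Step 1: Combine and sort all 15 observations; assign midranks.
sorted (value, group): (9,X), (10,X), (15,X), (16,X), (18,Y), (20,X), (24,X), (26,X), (27,Y), (28,X), (31,Y), (32,Y), (37,Y), (40,Y), (41,Y)
ranks: 9->1, 10->2, 15->3, 16->4, 18->5, 20->6, 24->7, 26->8, 27->9, 28->10, 31->11, 32->12, 37->13, 40->14, 41->15
Step 2: Rank sum for X: R1 = 1 + 2 + 3 + 4 + 6 + 7 + 8 + 10 = 41.
Step 3: U_X = R1 - n1(n1+1)/2 = 41 - 8*9/2 = 41 - 36 = 5.
       U_Y = n1*n2 - U_X = 56 - 5 = 51.
Step 4: No ties, so the exact null distribution of U (based on enumerating the C(15,8) = 6435 equally likely rank assignments) gives the two-sided p-value.
Step 5: p-value = 0.005905; compare to alpha = 0.05. reject H0.

U_X = 5, p = 0.005905, reject H0 at alpha = 0.05.


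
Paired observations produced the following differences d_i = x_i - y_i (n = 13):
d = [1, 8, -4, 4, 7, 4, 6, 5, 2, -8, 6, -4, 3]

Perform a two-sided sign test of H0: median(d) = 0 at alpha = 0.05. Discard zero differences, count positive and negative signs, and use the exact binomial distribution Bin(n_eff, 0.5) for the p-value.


Step 1: Discard zero differences. Original n = 13; n_eff = number of nonzero differences = 13.
Nonzero differences (with sign): +1, +8, -4, +4, +7, +4, +6, +5, +2, -8, +6, -4, +3
Step 2: Count signs: positive = 10, negative = 3.
Step 3: Under H0: P(positive) = 0.5, so the number of positives S ~ Bin(13, 0.5).
Step 4: Two-sided exact p-value = sum of Bin(13,0.5) probabilities at or below the observed probability = 0.092285.
Step 5: alpha = 0.05. fail to reject H0.

n_eff = 13, pos = 10, neg = 3, p = 0.092285, fail to reject H0.


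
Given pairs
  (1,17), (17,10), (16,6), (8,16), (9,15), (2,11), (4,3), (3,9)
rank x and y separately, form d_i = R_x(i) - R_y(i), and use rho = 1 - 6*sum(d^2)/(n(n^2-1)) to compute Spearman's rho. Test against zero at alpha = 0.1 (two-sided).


Step 1: Rank x and y separately (midranks; no ties here).
rank(x): 1->1, 17->8, 16->7, 8->5, 9->6, 2->2, 4->4, 3->3
rank(y): 17->8, 10->4, 6->2, 16->7, 15->6, 11->5, 3->1, 9->3
Step 2: d_i = R_x(i) - R_y(i); compute d_i^2.
  (1-8)^2=49, (8-4)^2=16, (7-2)^2=25, (5-7)^2=4, (6-6)^2=0, (2-5)^2=9, (4-1)^2=9, (3-3)^2=0
sum(d^2) = 112.
Step 3: rho = 1 - 6*112 / (8*(8^2 - 1)) = 1 - 672/504 = -0.333333.
Step 4: Under H0, t = rho * sqrt((n-2)/(1-rho^2)) = -0.8660 ~ t(6).
Step 5: Two-sided p-value from the t-distribution with 6 df = 0.419753.
Step 6: alpha = 0.1. fail to reject H0.

rho = -0.3333, p = 0.419753, fail to reject H0 at alpha = 0.1.


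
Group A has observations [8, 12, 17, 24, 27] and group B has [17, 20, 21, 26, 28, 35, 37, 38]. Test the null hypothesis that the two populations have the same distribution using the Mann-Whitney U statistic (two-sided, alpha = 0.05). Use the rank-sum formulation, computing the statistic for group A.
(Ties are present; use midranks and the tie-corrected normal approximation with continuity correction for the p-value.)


Step 1: Combine and sort all 13 observations; assign midranks.
sorted (value, group): (8,X), (12,X), (17,X), (17,Y), (20,Y), (21,Y), (24,X), (26,Y), (27,X), (28,Y), (35,Y), (37,Y), (38,Y)
ranks: 8->1, 12->2, 17->3.5, 17->3.5, 20->5, 21->6, 24->7, 26->8, 27->9, 28->10, 35->11, 37->12, 38->13
Step 2: Rank sum for X: R1 = 1 + 2 + 3.5 + 7 + 9 = 22.5.
Step 3: U_X = R1 - n1(n1+1)/2 = 22.5 - 5*6/2 = 22.5 - 15 = 7.5.
       U_Y = n1*n2 - U_X = 40 - 7.5 = 32.5.
Step 4: Ties are present, so use the tie-corrected normal approximation (with continuity correction) for the p-value.
Step 5: p-value = 0.078571; compare to alpha = 0.05. fail to reject H0.

U_X = 7.5, p = 0.078571, fail to reject H0 at alpha = 0.05.


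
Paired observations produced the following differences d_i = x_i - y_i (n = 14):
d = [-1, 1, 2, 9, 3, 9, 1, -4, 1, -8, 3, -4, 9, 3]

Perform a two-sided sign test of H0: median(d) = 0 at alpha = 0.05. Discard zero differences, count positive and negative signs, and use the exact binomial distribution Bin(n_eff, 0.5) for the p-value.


Step 1: Discard zero differences. Original n = 14; n_eff = number of nonzero differences = 14.
Nonzero differences (with sign): -1, +1, +2, +9, +3, +9, +1, -4, +1, -8, +3, -4, +9, +3
Step 2: Count signs: positive = 10, negative = 4.
Step 3: Under H0: P(positive) = 0.5, so the number of positives S ~ Bin(14, 0.5).
Step 4: Two-sided exact p-value = sum of Bin(14,0.5) probabilities at or below the observed probability = 0.179565.
Step 5: alpha = 0.05. fail to reject H0.

n_eff = 14, pos = 10, neg = 4, p = 0.179565, fail to reject H0.


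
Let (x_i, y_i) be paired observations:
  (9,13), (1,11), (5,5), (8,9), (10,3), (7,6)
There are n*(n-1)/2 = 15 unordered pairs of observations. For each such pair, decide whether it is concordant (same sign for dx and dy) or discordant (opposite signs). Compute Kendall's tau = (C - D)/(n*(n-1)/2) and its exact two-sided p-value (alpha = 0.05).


Step 1: Enumerate the 15 unordered pairs (i,j) with i<j and classify each by sign(x_j-x_i) * sign(y_j-y_i).
  (1,2):dx=-8,dy=-2->C; (1,3):dx=-4,dy=-8->C; (1,4):dx=-1,dy=-4->C; (1,5):dx=+1,dy=-10->D
  (1,6):dx=-2,dy=-7->C; (2,3):dx=+4,dy=-6->D; (2,4):dx=+7,dy=-2->D; (2,5):dx=+9,dy=-8->D
  (2,6):dx=+6,dy=-5->D; (3,4):dx=+3,dy=+4->C; (3,5):dx=+5,dy=-2->D; (3,6):dx=+2,dy=+1->C
  (4,5):dx=+2,dy=-6->D; (4,6):dx=-1,dy=-3->C; (5,6):dx=-3,dy=+3->D
Step 2: C = 7, D = 8, total pairs = 15.
Step 3: tau = (C - D)/(n(n-1)/2) = (7 - 8)/15 = -0.066667.
Step 4: Exact two-sided p-value (enumerate n! = 720 permutations of y under H0): p = 1.000000.
Step 5: alpha = 0.05. fail to reject H0.

tau_b = -0.0667 (C=7, D=8), p = 1.000000, fail to reject H0.


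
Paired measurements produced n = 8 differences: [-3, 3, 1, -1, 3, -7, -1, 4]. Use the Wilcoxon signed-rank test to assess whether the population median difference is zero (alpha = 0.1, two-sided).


Step 1: Drop any zero differences (none here) and take |d_i|.
|d| = [3, 3, 1, 1, 3, 7, 1, 4]
Step 2: Midrank |d_i| (ties get averaged ranks).
ranks: |3|->5, |3|->5, |1|->2, |1|->2, |3|->5, |7|->8, |1|->2, |4|->7
Step 3: Attach original signs; sum ranks with positive sign and with negative sign.
W+ = 5 + 2 + 5 + 7 = 19
W- = 5 + 2 + 8 + 2 = 17
(Check: W+ + W- = 36 should equal n(n+1)/2 = 36.)
Step 4: Test statistic W = min(W+, W-) = 17.
Step 5: Ties in |d|, so use the tie-corrected normal approximation.
        E[W] = n(n+1)/4 = 8*9/4 = 18.
        Tie groups: |d|=1 (t=3), |d|=3 (t=3); sum(t^3 - t) = 48.
        Var[W] = n(n+1)(2n+1)/24 - sum(t^3-t)/48 = 1224/24 - 48/48 = 50.
        z = (W - E[W]) / sqrt(Var[W]) = (17 - 18) / 7.0711 = -0.1414.
        Two-sided p = 2*Phi(z) = 0.887537.
Step 6: alpha = 0.1. fail to reject H0.

W+ = 19, W- = 17, W = min = 17, p = 0.887537, fail to reject H0.


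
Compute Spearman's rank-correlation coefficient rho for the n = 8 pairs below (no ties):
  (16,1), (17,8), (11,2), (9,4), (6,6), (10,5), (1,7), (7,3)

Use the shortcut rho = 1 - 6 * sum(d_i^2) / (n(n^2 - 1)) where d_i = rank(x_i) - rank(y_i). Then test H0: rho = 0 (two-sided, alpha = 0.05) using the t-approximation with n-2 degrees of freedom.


Step 1: Rank x and y separately (midranks; no ties here).
rank(x): 16->7, 17->8, 11->6, 9->4, 6->2, 10->5, 1->1, 7->3
rank(y): 1->1, 8->8, 2->2, 4->4, 6->6, 5->5, 7->7, 3->3
Step 2: d_i = R_x(i) - R_y(i); compute d_i^2.
  (7-1)^2=36, (8-8)^2=0, (6-2)^2=16, (4-4)^2=0, (2-6)^2=16, (5-5)^2=0, (1-7)^2=36, (3-3)^2=0
sum(d^2) = 104.
Step 3: rho = 1 - 6*104 / (8*(8^2 - 1)) = 1 - 624/504 = -0.238095.
Step 4: Under H0, t = rho * sqrt((n-2)/(1-rho^2)) = -0.6005 ~ t(6).
Step 5: Two-sided p-value from the t-distribution with 6 df = 0.570156.
Step 6: alpha = 0.05. fail to reject H0.

rho = -0.2381, p = 0.570156, fail to reject H0 at alpha = 0.05.


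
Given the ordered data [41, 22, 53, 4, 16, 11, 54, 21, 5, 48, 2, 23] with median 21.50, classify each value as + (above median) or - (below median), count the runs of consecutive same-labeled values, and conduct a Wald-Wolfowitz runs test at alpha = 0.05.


Step 1: Compute median = 21.50; label A = above, B = below.
Labels in order: AAABBBABBABA  (n_A = 6, n_B = 6)
Step 2: Count runs R = 7.
Step 3: Under H0 (random ordering), E[R] = 2*n_A*n_B/(n_A+n_B) + 1 = 2*6*6/12 + 1 = 7.0000.
        Var[R] = 2*n_A*n_B*(2*n_A*n_B - n_A - n_B) / ((n_A+n_B)^2 * (n_A+n_B-1)) = 4320/1584 = 2.7273.
        SD[R] = 1.6514.
Step 4: R = E[R], so z = 0 with no continuity correction.
Step 5: Two-sided p-value via normal approximation = 2*(1 - Phi(|z|)) = 1.000000.
Step 6: alpha = 0.05. fail to reject H0.

R = 7, z = 0.0000, p = 1.000000, fail to reject H0.


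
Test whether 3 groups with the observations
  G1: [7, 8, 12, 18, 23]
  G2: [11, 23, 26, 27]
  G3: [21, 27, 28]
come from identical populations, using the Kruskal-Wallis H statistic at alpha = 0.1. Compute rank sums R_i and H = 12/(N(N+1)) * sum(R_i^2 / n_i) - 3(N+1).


Step 1: Combine all N = 12 observations and assign midranks.
sorted (value, group, rank): (7,G1,1), (8,G1,2), (11,G2,3), (12,G1,4), (18,G1,5), (21,G3,6), (23,G1,7.5), (23,G2,7.5), (26,G2,9), (27,G2,10.5), (27,G3,10.5), (28,G3,12)
Step 2: Sum ranks within each group.
R_1 = 19.5 (n_1 = 5)
R_2 = 30 (n_2 = 4)
R_3 = 28.5 (n_3 = 3)
Step 3: H = 12/(N(N+1)) * sum(R_i^2/n_i) - 3(N+1)
     = 12/(12*13) * (19.5^2/5 + 30^2/4 + 28.5^2/3) - 3*13
     = 0.076923 * 571.8 - 39
     = 4.984615.
Step 4: Ties present; correction factor C = 1 - 12/(12^3 - 12) = 0.993007. Corrected H = 4.984615 / 0.993007 = 5.019718.
Step 5: Under H0, H ~ chi^2(2); p-value = 0.081280.
Step 6: alpha = 0.1. reject H0.

H = 5.0197, df = 2, p = 0.081280, reject H0.


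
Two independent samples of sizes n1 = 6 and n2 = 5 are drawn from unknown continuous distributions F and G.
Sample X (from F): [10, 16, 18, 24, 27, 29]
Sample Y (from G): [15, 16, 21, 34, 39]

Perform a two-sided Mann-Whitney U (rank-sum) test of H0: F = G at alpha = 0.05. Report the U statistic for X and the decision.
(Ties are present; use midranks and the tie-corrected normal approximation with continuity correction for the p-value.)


Step 1: Combine and sort all 11 observations; assign midranks.
sorted (value, group): (10,X), (15,Y), (16,X), (16,Y), (18,X), (21,Y), (24,X), (27,X), (29,X), (34,Y), (39,Y)
ranks: 10->1, 15->2, 16->3.5, 16->3.5, 18->5, 21->6, 24->7, 27->8, 29->9, 34->10, 39->11
Step 2: Rank sum for X: R1 = 1 + 3.5 + 5 + 7 + 8 + 9 = 33.5.
Step 3: U_X = R1 - n1(n1+1)/2 = 33.5 - 6*7/2 = 33.5 - 21 = 12.5.
       U_Y = n1*n2 - U_X = 30 - 12.5 = 17.5.
Step 4: Ties are present, so use the tie-corrected normal approximation (with continuity correction) for the p-value.
Step 5: p-value = 0.714379; compare to alpha = 0.05. fail to reject H0.

U_X = 12.5, p = 0.714379, fail to reject H0 at alpha = 0.05.


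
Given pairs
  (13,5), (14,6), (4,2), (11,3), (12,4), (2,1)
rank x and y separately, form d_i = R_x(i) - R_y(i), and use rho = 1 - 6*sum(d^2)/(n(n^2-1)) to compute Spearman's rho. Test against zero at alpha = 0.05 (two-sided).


Step 1: Rank x and y separately (midranks; no ties here).
rank(x): 13->5, 14->6, 4->2, 11->3, 12->4, 2->1
rank(y): 5->5, 6->6, 2->2, 3->3, 4->4, 1->1
Step 2: d_i = R_x(i) - R_y(i); compute d_i^2.
  (5-5)^2=0, (6-6)^2=0, (2-2)^2=0, (3-3)^2=0, (4-4)^2=0, (1-1)^2=0
sum(d^2) = 0.
Step 3: rho = 1 - 6*0 / (6*(6^2 - 1)) = 1 - 0/210 = 1.000000.
Step 5: Two-sided p-value from the t-distribution with 4 df = 0.000000.
Step 6: alpha = 0.05. reject H0.

rho = 1.0000, p = 0.000000, reject H0 at alpha = 0.05.


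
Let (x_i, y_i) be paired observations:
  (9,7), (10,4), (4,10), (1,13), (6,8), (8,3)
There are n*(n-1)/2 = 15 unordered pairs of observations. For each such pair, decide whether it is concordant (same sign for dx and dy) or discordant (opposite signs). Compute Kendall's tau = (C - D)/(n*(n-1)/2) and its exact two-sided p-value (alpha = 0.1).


Step 1: Enumerate the 15 unordered pairs (i,j) with i<j and classify each by sign(x_j-x_i) * sign(y_j-y_i).
  (1,2):dx=+1,dy=-3->D; (1,3):dx=-5,dy=+3->D; (1,4):dx=-8,dy=+6->D; (1,5):dx=-3,dy=+1->D
  (1,6):dx=-1,dy=-4->C; (2,3):dx=-6,dy=+6->D; (2,4):dx=-9,dy=+9->D; (2,5):dx=-4,dy=+4->D
  (2,6):dx=-2,dy=-1->C; (3,4):dx=-3,dy=+3->D; (3,5):dx=+2,dy=-2->D; (3,6):dx=+4,dy=-7->D
  (4,5):dx=+5,dy=-5->D; (4,6):dx=+7,dy=-10->D; (5,6):dx=+2,dy=-5->D
Step 2: C = 2, D = 13, total pairs = 15.
Step 3: tau = (C - D)/(n(n-1)/2) = (2 - 13)/15 = -0.733333.
Step 4: Exact two-sided p-value (enumerate n! = 720 permutations of y under H0): p = 0.055556.
Step 5: alpha = 0.1. reject H0.

tau_b = -0.7333 (C=2, D=13), p = 0.055556, reject H0.
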